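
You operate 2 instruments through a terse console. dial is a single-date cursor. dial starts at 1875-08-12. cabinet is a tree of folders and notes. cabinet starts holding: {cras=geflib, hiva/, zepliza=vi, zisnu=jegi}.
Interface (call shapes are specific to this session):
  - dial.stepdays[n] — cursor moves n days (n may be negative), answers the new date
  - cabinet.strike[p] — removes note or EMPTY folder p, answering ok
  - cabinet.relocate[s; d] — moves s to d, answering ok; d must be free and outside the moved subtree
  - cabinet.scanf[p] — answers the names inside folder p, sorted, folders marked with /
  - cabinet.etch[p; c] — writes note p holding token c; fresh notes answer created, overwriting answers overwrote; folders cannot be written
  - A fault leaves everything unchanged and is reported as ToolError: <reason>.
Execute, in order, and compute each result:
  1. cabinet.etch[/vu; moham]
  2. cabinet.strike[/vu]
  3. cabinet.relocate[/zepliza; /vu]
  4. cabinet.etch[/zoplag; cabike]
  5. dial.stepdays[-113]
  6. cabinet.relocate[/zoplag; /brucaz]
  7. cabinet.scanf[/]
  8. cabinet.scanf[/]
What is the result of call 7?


I call cabinet.etch with p=/vu, c=moham, — result: created.
I call cabinet.strike with p=/vu, and observe ok.
I call cabinet.relocate with s=/zepliza, d=/vu: ok.
Now I run cabinet.etch with p=/zoplag, c=cabike, — result: created.
Next I call dial.stepdays with n=-113, and see 1875-04-21.
I use cabinet.relocate with s=/zoplag, d=/brucaz: ok.
Then cabinet.scanf with p=/, giving [brucaz, cras, hiva/, vu, zisnu].
Next I call cabinet.scanf with p=/, and get [brucaz, cras, hiva/, vu, zisnu].

Answer: [brucaz, cras, hiva/, vu, zisnu]


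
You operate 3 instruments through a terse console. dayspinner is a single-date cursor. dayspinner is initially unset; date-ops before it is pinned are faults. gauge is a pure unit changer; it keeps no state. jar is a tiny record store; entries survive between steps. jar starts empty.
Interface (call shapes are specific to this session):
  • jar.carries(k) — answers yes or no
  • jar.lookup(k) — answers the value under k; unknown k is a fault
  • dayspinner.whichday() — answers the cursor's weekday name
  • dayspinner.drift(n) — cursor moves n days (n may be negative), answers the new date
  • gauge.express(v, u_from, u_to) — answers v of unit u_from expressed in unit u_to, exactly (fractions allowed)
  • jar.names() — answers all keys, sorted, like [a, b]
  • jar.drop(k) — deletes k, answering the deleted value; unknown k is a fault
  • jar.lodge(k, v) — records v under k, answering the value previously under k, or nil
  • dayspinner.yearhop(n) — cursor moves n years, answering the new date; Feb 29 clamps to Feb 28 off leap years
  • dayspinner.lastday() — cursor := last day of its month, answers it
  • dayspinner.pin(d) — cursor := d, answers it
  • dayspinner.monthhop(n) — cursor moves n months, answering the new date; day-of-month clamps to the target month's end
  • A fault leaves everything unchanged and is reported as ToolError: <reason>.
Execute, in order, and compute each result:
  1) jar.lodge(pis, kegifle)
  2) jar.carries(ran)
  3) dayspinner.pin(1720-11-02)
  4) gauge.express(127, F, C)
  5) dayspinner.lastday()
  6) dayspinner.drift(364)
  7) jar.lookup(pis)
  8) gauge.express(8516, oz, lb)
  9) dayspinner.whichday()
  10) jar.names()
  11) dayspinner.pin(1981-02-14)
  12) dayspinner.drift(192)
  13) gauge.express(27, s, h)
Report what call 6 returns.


I invoke jar.lodge with k=pis, v=kegifle, yielding nil.
Invoking jar.carries with k=ran, giving no.
Now I run dayspinner.pin with d=1720-11-02, → 1720-11-02.
I use gauge.express with v=127, u_from=F, u_to=C, and observe 475/9.
Then dayspinner.lastday(), giving 1720-11-30.
Now I run dayspinner.drift with n=364, → 1721-11-29.
Now I run jar.lookup with k=pis, and observe kegifle.
I invoke gauge.express with v=8516, u_from=oz, u_to=lb, yielding 2129/4.
Now I run dayspinner.whichday: Saturday.
I run jar.names(), yielding [pis].
Calling dayspinner.pin with d=1981-02-14, and get 1981-02-14.
I invoke dayspinner.drift with n=192, which returns 1981-08-25.
I call gauge.express with v=27, u_from=s, u_to=h, — result: 3/400.

Answer: 1721-11-29


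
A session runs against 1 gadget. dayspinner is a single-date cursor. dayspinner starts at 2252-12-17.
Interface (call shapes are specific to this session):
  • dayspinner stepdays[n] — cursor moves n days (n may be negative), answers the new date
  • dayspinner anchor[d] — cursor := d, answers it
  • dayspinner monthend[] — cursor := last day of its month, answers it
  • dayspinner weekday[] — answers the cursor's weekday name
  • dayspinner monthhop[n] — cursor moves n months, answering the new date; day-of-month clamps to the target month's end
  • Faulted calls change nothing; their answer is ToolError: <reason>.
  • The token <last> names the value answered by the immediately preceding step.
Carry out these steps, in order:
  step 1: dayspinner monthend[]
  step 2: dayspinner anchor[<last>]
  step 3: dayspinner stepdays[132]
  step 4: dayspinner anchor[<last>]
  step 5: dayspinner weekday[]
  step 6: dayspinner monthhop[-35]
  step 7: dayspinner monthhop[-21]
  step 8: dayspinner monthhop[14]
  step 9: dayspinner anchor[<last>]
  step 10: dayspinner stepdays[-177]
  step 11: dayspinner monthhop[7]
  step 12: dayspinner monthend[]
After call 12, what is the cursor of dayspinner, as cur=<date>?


Answer: cur=2249-12-31

Derivation:
-> dayspinner monthend()
<- 2252-12-31
-> dayspinner anchor(d='<last>')
<- 2252-12-31
-> dayspinner stepdays(n='132')
<- 2253-05-12
-> dayspinner anchor(d='<last>')
<- 2253-05-12
-> dayspinner weekday()
<- Thursday
-> dayspinner monthhop(n='-35')
<- 2250-06-12
-> dayspinner monthhop(n='-21')
<- 2248-09-12
-> dayspinner monthhop(n='14')
<- 2249-11-12
-> dayspinner anchor(d='<last>')
<- 2249-11-12
-> dayspinner stepdays(n='-177')
<- 2249-05-19
-> dayspinner monthhop(n='7')
<- 2249-12-19
-> dayspinner monthend()
<- 2249-12-31


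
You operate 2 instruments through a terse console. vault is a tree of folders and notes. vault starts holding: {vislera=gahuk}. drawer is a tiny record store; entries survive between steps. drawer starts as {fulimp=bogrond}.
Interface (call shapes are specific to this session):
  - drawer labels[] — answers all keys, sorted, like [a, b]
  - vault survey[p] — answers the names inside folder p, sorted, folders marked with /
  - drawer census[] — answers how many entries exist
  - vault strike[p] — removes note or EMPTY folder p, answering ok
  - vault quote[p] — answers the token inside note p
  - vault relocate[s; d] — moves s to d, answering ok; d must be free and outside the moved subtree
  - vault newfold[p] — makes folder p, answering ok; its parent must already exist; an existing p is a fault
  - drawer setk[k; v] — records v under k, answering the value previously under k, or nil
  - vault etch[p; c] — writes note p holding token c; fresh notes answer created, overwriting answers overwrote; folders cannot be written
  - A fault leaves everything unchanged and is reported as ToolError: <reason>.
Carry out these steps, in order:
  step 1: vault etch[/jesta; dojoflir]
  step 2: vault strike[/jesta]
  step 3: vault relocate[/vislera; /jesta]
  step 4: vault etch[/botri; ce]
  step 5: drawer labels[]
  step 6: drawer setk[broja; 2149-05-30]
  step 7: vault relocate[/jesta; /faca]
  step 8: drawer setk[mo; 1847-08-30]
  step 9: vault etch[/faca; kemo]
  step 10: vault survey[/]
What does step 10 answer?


Act: vault etch[p→/jesta; c→dojoflir]
Obs: created
Act: vault strike[p→/jesta]
Obs: ok
Act: vault relocate[s→/vislera; d→/jesta]
Obs: ok
Act: vault etch[p→/botri; c→ce]
Obs: created
Act: drawer labels[]
Obs: [fulimp]
Act: drawer setk[k→broja; v→2149-05-30]
Obs: nil
Act: vault relocate[s→/jesta; d→/faca]
Obs: ok
Act: drawer setk[k→mo; v→1847-08-30]
Obs: nil
Act: vault etch[p→/faca; c→kemo]
Obs: overwrote
Act: vault survey[p→/]
Obs: [botri, faca]

Answer: [botri, faca]


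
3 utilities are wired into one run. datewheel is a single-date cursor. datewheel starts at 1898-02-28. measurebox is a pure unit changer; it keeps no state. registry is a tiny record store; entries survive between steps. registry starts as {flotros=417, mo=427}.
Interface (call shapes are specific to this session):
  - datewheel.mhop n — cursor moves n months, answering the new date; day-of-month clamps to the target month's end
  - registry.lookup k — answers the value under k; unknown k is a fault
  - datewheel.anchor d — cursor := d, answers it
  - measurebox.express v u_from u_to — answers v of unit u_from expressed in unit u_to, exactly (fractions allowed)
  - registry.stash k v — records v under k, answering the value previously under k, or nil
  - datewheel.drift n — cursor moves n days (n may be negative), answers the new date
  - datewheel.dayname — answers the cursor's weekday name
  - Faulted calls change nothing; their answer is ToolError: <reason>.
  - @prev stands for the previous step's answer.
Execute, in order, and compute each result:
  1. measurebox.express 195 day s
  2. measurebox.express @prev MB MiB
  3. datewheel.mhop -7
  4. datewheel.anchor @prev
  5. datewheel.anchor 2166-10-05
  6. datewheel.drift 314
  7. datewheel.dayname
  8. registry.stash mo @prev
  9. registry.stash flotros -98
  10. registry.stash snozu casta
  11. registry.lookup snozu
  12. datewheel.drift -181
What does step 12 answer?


Answer: 2167-02-15

Derivation:
;; 1. express(v='195', u_from='day', u_to='s') -> 16848000
;; 2. express(v='@prev', u_from='MB', u_to='MiB') -> 2056640625/128
;; 3. mhop(n='-7') -> 1897-07-28
;; 4. anchor(d='@prev') -> 1897-07-28
;; 5. anchor(d='2166-10-05') -> 2166-10-05
;; 6. drift(n='314') -> 2167-08-15
;; 7. dayname() -> Saturday
;; 8. stash(k='mo', v='@prev') -> 427
;; 9. stash(k='flotros', v='-98') -> 417
;; 10. stash(k='snozu', v='casta') -> nil
;; 11. lookup(k='snozu') -> casta
;; 12. drift(n='-181') -> 2167-02-15


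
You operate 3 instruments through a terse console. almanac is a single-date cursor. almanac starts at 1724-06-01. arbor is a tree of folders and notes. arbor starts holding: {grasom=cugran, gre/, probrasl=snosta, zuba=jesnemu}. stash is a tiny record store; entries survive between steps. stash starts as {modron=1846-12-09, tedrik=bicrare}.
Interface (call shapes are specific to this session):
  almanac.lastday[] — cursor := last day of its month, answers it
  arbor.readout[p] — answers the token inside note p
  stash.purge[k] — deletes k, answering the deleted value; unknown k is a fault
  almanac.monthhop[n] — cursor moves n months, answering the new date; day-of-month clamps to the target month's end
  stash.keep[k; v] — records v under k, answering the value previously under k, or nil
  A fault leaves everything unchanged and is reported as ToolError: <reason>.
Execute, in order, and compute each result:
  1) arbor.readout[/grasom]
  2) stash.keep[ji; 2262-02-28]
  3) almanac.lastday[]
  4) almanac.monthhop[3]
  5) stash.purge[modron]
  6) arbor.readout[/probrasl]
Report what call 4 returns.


-> readout(p: /grasom)
<- cugran
-> keep(k: ji, v: 2262-02-28)
<- nil
-> lastday()
<- 1724-06-30
-> monthhop(n: 3)
<- 1724-09-30
-> purge(k: modron)
<- 1846-12-09
-> readout(p: /probrasl)
<- snosta

Answer: 1724-09-30


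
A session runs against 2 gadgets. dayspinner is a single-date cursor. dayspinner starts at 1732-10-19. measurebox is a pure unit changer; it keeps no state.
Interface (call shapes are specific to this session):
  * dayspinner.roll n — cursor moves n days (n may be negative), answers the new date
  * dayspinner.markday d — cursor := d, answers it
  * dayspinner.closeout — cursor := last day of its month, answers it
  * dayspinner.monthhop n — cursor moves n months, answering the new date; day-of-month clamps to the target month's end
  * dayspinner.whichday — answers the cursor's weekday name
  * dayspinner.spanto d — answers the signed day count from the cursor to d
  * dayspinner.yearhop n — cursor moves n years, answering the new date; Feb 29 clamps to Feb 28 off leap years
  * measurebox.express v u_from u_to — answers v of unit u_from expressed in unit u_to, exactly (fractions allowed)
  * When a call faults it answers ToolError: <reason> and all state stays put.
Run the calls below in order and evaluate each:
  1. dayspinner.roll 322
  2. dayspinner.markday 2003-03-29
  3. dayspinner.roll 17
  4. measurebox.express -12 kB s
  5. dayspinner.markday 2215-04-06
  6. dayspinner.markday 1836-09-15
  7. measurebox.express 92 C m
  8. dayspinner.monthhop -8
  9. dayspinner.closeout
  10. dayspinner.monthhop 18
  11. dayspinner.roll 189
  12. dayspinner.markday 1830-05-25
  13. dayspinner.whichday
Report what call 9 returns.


! dayspinner.roll(n=322) == 1733-09-06
! dayspinner.markday(d=2003-03-29) == 2003-03-29
! dayspinner.roll(n=17) == 2003-04-15
! measurebox.express(v=-12, u_from=kB, u_to=s) == ToolError: incompatible units
! dayspinner.markday(d=2215-04-06) == 2215-04-06
! dayspinner.markday(d=1836-09-15) == 1836-09-15
! measurebox.express(v=92, u_from=C, u_to=m) == ToolError: incompatible units
! dayspinner.monthhop(n=-8) == 1836-01-15
! dayspinner.closeout() == 1836-01-31
! dayspinner.monthhop(n=18) == 1837-07-31
! dayspinner.roll(n=189) == 1838-02-05
! dayspinner.markday(d=1830-05-25) == 1830-05-25
! dayspinner.whichday() == Tuesday

Answer: 1836-01-31


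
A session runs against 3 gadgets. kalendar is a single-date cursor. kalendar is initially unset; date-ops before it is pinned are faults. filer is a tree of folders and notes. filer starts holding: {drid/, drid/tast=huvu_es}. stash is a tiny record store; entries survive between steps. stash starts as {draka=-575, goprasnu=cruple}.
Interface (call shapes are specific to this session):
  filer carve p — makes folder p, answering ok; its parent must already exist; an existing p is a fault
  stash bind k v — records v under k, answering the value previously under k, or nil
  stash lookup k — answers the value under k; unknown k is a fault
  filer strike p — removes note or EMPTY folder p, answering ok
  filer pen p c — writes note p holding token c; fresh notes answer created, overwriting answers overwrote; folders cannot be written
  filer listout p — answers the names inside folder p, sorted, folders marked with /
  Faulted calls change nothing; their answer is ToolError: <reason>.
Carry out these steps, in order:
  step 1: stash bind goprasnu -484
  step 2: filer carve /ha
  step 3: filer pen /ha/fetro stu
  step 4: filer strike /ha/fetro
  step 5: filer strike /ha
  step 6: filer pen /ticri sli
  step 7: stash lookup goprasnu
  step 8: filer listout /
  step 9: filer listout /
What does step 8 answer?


~$ stash bind goprasnu -484
[out] cruple
~$ filer carve /ha
[out] ok
~$ filer pen /ha/fetro stu
[out] created
~$ filer strike /ha/fetro
[out] ok
~$ filer strike /ha
[out] ok
~$ filer pen /ticri sli
[out] created
~$ stash lookup goprasnu
[out] -484
~$ filer listout /
[out] [drid/, ticri]
~$ filer listout /
[out] [drid/, ticri]

Answer: [drid/, ticri]


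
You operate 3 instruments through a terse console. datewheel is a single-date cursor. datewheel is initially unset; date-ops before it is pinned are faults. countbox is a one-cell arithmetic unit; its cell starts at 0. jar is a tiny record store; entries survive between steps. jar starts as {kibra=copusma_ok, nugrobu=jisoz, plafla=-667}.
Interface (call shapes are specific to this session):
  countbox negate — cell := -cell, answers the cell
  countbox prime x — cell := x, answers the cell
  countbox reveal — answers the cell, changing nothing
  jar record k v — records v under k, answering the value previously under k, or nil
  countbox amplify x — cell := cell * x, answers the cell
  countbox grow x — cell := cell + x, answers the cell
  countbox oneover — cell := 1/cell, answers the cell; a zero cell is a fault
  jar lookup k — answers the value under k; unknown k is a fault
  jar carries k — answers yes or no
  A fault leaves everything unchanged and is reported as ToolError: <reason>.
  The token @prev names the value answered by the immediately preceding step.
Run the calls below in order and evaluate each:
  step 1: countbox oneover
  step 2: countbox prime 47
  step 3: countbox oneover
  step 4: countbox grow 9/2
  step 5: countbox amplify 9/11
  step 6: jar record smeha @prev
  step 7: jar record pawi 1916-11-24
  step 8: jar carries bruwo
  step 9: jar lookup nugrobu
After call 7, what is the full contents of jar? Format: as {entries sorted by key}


·→ countbox oneover()
·← ToolError: reciprocal of zero
·→ countbox prime(x='47')
·← 47
·→ countbox oneover()
·← 1/47
·→ countbox grow(x='9/2')
·← 425/94
·→ countbox amplify(x='9/11')
·← 3825/1034
·→ jar record(k='smeha', v='@prev')
·← nil
·→ jar record(k='pawi', v='1916-11-24')
·← nil
·→ jar carries(k='bruwo')
·← no
·→ jar lookup(k='nugrobu')
·← jisoz

Answer: {kibra=copusma_ok, nugrobu=jisoz, pawi=1916-11-24, plafla=-667, smeha=3825/1034}


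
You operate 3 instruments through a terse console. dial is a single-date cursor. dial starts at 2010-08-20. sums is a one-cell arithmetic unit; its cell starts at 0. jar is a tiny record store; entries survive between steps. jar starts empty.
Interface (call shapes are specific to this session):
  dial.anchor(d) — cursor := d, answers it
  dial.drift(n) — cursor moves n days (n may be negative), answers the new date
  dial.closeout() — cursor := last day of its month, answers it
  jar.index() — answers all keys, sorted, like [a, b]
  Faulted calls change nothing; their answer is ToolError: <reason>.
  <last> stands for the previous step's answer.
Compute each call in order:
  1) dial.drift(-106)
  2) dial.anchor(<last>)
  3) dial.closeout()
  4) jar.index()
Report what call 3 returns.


Answer: 2010-05-31

Derivation:
$ dial.drift n→-106
= 2010-05-06
$ dial.anchor d→<last>
= 2010-05-06
$ dial.closeout
= 2010-05-31
$ jar.index
= []


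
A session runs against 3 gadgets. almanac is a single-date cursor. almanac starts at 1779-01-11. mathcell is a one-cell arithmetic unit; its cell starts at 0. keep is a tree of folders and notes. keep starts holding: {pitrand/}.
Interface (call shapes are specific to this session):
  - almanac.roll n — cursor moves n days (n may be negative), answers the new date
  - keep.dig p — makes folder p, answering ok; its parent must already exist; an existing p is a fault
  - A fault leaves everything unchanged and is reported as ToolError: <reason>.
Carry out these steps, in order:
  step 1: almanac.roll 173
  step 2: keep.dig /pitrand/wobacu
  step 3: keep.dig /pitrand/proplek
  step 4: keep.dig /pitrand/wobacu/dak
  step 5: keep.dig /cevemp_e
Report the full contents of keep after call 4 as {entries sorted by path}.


Answer: {pitrand/, pitrand/proplek/, pitrand/wobacu/, pitrand/wobacu/dak/}

Derivation:
Step: roll[173]
Result: 1779-07-03
Step: dig[/pitrand/wobacu]
Result: ok
Step: dig[/pitrand/proplek]
Result: ok
Step: dig[/pitrand/wobacu/dak]
Result: ok
Step: dig[/cevemp_e]
Result: ok


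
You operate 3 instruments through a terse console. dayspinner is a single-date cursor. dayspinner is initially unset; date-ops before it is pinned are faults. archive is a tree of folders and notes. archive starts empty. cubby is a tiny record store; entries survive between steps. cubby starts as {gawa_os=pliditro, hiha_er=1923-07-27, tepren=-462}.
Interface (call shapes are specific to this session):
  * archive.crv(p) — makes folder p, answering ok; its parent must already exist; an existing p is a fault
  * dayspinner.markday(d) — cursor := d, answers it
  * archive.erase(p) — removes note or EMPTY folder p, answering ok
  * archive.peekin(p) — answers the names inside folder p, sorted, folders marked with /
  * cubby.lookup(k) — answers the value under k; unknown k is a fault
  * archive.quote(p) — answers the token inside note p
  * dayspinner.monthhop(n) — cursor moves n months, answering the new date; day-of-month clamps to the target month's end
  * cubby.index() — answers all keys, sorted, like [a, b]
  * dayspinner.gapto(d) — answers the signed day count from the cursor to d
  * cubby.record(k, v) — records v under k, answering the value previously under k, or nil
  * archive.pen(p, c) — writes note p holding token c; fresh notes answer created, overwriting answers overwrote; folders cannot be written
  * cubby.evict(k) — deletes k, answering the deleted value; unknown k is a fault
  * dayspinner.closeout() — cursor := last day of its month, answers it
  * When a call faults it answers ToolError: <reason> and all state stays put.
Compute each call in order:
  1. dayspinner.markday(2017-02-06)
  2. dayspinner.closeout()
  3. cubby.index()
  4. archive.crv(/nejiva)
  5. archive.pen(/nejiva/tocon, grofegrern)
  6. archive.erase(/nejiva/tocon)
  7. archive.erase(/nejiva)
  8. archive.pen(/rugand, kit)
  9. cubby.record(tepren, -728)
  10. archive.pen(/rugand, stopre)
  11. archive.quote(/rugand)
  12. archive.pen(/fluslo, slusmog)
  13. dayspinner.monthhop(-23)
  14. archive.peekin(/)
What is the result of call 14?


Answer: [fluslo, rugand]

Derivation:
I run dayspinner.markday on d→2017-02-06, which returns 2017-02-06.
I call dayspinner.closeout, which returns 2017-02-28.
Next I call cubby.index(), which returns [gawa_os, hiha_er, tepren].
I invoke archive.crv on p→/nejiva, and see ok.
Then archive.pen on p→/nejiva/tocon, c→grofegrern, giving created.
Using archive.erase on p→/nejiva/tocon, and get ok.
I call archive.erase on p→/nejiva, and see ok.
I call archive.pen on p→/rugand, c→kit, and get created.
Now I run cubby.record on k→tepren, v→-728, and see -462.
I call archive.pen on p→/rugand, c→stopre, giving overwrote.
I try archive.quote on p→/rugand, and observe stopre.
Invoking archive.pen on p→/fluslo, c→slusmog, and get created.
I use dayspinner.monthhop on n→-23, → 2015-03-28.
I invoke archive.peekin on p→/, — result: [fluslo, rugand].


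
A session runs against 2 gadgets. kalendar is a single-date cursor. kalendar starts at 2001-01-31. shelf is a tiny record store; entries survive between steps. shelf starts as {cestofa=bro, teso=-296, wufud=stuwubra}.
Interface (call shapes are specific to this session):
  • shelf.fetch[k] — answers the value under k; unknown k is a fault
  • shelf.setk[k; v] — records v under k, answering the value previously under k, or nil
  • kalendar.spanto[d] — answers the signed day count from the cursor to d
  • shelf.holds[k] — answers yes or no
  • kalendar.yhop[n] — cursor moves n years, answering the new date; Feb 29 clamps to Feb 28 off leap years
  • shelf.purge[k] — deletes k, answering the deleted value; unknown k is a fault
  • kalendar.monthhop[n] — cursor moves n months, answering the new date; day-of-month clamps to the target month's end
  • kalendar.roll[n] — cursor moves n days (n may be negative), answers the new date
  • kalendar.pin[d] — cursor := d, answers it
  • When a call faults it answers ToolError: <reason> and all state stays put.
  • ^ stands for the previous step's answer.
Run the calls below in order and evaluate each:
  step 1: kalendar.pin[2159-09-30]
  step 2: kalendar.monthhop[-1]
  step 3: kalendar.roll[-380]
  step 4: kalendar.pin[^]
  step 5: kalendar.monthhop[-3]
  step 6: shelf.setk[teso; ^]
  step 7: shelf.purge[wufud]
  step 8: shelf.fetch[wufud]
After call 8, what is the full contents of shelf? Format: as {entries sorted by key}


I run kalendar.pin using d='2159-09-30', → 2159-09-30.
Invoking kalendar.monthhop using n='-1', and see 2159-08-30.
I call kalendar.roll using n='-380', and see 2158-08-15.
Next I call kalendar.pin using d='^', and observe 2158-08-15.
I try kalendar.monthhop using n='-3': 2158-05-15.
I use shelf.setk using k='teso', v='^', → -296.
Calling shelf.purge using k='wufud', and see stuwubra.
I try shelf.fetch using k='wufud', and see ToolError: no such key wufud.

Answer: {cestofa=bro, teso=2158-05-15}


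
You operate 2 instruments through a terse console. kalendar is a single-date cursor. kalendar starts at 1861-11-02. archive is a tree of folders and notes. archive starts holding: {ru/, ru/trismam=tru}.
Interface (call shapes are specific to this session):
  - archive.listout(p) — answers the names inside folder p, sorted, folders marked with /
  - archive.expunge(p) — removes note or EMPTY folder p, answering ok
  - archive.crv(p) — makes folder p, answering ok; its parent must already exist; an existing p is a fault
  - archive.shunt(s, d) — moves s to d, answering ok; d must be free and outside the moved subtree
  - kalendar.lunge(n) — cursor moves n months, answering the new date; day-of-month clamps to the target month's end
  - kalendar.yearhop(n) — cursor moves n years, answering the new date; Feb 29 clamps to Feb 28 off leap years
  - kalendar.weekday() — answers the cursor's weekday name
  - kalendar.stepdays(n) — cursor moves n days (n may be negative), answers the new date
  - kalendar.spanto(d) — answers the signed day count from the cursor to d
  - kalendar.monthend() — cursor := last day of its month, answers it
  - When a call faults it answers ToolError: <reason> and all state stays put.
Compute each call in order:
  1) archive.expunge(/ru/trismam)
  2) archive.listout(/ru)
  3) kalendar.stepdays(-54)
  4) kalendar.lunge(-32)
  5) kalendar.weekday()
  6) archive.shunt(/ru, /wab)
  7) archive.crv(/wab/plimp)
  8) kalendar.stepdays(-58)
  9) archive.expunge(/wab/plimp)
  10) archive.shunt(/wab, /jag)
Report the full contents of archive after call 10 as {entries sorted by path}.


Answer: {jag/}

Derivation:
·→ expunge(p='/ru/trismam')
·← ok
·→ listout(p='/ru')
·← []
·→ stepdays(n='-54')
·← 1861-09-09
·→ lunge(n='-32')
·← 1859-01-09
·→ weekday()
·← Sunday
·→ shunt(s='/ru', d='/wab')
·← ok
·→ crv(p='/wab/plimp')
·← ok
·→ stepdays(n='-58')
·← 1858-11-12
·→ expunge(p='/wab/plimp')
·← ok
·→ shunt(s='/wab', d='/jag')
·← ok


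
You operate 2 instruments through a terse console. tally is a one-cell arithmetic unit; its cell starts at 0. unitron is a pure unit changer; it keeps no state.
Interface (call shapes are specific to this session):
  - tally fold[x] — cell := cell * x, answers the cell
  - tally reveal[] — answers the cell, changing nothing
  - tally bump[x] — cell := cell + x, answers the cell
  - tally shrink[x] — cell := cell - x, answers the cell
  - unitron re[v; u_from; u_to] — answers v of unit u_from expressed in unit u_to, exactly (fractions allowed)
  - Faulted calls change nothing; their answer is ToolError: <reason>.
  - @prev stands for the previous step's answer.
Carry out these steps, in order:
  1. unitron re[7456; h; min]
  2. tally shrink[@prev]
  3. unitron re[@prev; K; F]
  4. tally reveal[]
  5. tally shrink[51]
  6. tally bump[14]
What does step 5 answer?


Answer: -447411

Derivation:
;; unitron re(7456, h, min) : 447360
;; tally shrink(@prev) : -447360
;; unitron re(@prev, K, F) : -80570767/100
;; tally reveal() : -447360
;; tally shrink(51) : -447411
;; tally bump(14) : -447397


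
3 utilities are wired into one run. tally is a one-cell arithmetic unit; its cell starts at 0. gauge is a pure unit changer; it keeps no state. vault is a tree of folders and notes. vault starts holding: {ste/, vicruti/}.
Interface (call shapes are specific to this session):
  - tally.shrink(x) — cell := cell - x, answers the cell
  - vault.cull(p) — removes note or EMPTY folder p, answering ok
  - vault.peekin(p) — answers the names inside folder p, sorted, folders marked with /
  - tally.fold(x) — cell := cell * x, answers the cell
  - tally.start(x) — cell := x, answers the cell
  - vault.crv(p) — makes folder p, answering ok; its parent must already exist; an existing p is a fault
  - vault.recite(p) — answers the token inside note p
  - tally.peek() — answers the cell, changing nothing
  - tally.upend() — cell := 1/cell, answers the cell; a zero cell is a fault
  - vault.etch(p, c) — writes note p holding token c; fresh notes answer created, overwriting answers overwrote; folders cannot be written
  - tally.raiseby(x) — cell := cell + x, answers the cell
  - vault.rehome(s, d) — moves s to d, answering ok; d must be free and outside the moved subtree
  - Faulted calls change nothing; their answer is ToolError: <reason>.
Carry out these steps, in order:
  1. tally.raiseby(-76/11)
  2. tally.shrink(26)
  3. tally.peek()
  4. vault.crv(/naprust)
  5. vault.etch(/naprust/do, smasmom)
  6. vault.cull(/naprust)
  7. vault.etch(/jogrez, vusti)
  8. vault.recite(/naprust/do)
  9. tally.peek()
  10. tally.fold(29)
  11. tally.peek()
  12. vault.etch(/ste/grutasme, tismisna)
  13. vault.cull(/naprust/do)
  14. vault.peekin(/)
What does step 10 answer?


// raiseby(x='-76/11') == -76/11
// shrink(x='26') == -362/11
// peek() == -362/11
// crv(p='/naprust') == ok
// etch(p='/naprust/do', c='smasmom') == created
// cull(p='/naprust') == ToolError: not empty
// etch(p='/jogrez', c='vusti') == created
// recite(p='/naprust/do') == smasmom
// peek() == -362/11
// fold(x='29') == -10498/11
// peek() == -10498/11
// etch(p='/ste/grutasme', c='tismisna') == created
// cull(p='/naprust/do') == ok
// peekin(p='/') == [jogrez, naprust/, ste/, vicruti/]

Answer: -10498/11


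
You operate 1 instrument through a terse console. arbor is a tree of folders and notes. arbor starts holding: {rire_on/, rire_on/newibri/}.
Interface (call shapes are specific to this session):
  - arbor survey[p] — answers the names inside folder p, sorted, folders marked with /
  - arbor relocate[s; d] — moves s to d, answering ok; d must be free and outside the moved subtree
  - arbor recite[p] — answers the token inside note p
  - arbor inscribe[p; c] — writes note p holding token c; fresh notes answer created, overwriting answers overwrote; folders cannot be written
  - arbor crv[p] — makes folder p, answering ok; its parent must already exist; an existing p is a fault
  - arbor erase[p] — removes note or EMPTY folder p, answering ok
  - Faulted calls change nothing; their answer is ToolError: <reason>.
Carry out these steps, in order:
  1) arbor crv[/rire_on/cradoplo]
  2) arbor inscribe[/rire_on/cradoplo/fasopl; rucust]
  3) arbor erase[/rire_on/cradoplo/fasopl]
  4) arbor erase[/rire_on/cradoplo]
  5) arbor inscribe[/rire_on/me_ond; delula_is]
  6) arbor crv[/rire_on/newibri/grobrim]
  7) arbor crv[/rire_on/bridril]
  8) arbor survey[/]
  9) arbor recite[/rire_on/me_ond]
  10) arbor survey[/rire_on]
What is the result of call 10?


> arbor crv p=/rire_on/cradoplo
  ok
> arbor inscribe p=/rire_on/cradoplo/fasopl c=rucust
  created
> arbor erase p=/rire_on/cradoplo/fasopl
  ok
> arbor erase p=/rire_on/cradoplo
  ok
> arbor inscribe p=/rire_on/me_ond c=delula_is
  created
> arbor crv p=/rire_on/newibri/grobrim
  ok
> arbor crv p=/rire_on/bridril
  ok
> arbor survey p=/
  [rire_on/]
> arbor recite p=/rire_on/me_ond
  delula_is
> arbor survey p=/rire_on
  [bridril/, me_ond, newibri/]

Answer: [bridril/, me_ond, newibri/]


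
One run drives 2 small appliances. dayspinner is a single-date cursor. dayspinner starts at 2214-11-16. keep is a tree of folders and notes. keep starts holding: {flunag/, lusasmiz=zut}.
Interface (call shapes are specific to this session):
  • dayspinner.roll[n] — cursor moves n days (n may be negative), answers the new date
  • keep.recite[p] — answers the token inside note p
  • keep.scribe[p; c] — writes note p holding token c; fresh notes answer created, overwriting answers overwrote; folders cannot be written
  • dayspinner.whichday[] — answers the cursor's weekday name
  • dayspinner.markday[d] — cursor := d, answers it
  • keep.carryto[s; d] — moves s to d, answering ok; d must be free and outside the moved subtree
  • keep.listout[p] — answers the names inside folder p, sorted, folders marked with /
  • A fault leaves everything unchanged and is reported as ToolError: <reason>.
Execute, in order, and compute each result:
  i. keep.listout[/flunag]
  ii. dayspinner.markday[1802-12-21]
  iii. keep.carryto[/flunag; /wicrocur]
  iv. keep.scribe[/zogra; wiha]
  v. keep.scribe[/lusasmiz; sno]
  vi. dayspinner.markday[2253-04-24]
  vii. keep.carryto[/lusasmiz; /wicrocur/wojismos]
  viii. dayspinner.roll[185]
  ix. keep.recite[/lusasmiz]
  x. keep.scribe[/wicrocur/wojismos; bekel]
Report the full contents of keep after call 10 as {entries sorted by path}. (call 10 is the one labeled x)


[in] listout /flunag
= []
[in] markday 1802-12-21
= 1802-12-21
[in] carryto /flunag /wicrocur
= ok
[in] scribe /zogra wiha
= created
[in] scribe /lusasmiz sno
= overwrote
[in] markday 2253-04-24
= 2253-04-24
[in] carryto /lusasmiz /wicrocur/wojismos
= ok
[in] roll 185
= 2253-10-26
[in] recite /lusasmiz
= ToolError: not found
[in] scribe /wicrocur/wojismos bekel
= overwrote

Answer: {wicrocur/, wicrocur/wojismos=bekel, zogra=wiha}


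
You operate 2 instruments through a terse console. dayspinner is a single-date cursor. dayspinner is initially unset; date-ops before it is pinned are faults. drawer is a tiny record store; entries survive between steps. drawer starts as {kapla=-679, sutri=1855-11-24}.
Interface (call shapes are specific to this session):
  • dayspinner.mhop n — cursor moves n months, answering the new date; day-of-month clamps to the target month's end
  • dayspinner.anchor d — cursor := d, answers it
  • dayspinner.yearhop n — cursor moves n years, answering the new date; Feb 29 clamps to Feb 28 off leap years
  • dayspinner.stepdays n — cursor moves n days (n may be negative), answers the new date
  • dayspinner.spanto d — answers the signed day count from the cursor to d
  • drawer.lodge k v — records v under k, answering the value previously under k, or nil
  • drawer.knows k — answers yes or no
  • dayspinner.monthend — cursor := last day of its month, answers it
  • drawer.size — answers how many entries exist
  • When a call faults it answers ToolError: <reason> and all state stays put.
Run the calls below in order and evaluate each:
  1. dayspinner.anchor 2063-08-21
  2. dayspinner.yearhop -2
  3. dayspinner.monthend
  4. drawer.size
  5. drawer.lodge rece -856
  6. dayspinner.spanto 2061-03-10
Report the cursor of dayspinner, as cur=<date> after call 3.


Answer: cur=2061-08-31

Derivation:
Act: dayspinner.anchor[2063-08-21]
Obs: 2063-08-21
Act: dayspinner.yearhop[-2]
Obs: 2061-08-21
Act: dayspinner.monthend[]
Obs: 2061-08-31
Act: drawer.size[]
Obs: 2
Act: drawer.lodge[rece; -856]
Obs: nil
Act: dayspinner.spanto[2061-03-10]
Obs: -174


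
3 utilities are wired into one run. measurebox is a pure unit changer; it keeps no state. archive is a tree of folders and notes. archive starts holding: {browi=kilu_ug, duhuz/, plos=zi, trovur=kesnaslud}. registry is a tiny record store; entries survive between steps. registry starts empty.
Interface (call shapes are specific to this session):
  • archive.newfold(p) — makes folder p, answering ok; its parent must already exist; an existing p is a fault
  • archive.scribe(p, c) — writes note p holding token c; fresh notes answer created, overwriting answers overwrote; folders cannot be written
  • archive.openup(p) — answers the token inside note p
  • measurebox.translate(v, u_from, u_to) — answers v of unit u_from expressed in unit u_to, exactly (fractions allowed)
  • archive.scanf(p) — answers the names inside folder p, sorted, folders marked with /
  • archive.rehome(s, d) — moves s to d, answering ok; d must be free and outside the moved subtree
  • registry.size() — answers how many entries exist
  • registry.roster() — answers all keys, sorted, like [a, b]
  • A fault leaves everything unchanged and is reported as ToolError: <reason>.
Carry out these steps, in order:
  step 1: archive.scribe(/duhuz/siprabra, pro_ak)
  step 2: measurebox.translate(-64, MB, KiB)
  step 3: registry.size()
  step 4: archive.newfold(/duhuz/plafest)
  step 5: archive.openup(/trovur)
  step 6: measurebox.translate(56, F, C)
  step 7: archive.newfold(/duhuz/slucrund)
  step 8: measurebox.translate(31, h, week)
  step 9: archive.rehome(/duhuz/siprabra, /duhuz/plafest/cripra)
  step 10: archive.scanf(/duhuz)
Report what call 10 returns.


Invoking scribe with p='/duhuz/siprabra', c='pro_ak': created.
I invoke translate with v='-64', u_from='MB', u_to='KiB', — result: -62500.
Using size(), and observe 0.
Calling newfold with p='/duhuz/plafest', — result: ok.
Next I call openup with p='/trovur': kesnaslud.
Using translate with v='56', u_from='F', u_to='C', yielding 40/3.
I use newfold with p='/duhuz/slucrund', and see ok.
Calling translate with v='31', u_from='h', u_to='week', giving 31/168.
I invoke rehome with s='/duhuz/siprabra', d='/duhuz/plafest/cripra', which returns ok.
I invoke scanf with p='/duhuz', — result: [plafest/, slucrund/].

Answer: [plafest/, slucrund/]


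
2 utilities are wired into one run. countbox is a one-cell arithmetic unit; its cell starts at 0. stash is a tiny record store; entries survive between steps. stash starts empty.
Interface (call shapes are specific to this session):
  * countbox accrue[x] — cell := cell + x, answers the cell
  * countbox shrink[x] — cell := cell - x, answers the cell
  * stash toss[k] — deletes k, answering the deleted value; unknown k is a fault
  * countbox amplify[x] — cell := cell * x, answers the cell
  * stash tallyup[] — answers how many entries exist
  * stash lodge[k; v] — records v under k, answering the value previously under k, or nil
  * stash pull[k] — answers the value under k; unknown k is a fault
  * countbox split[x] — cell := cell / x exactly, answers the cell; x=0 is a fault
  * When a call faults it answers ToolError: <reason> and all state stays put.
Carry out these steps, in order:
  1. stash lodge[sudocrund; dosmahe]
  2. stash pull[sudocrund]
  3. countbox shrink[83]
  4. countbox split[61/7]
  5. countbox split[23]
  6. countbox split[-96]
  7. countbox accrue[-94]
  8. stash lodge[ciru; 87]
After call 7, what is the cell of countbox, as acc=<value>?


Act: stash lodge[sudocrund; dosmahe]
Obs: nil
Act: stash pull[sudocrund]
Obs: dosmahe
Act: countbox shrink[83]
Obs: -83
Act: countbox split[61/7]
Obs: -581/61
Act: countbox split[23]
Obs: -581/1403
Act: countbox split[-96]
Obs: 581/134688
Act: countbox accrue[-94]
Obs: -12660091/134688
Act: stash lodge[ciru; 87]
Obs: nil

Answer: acc=-12660091/134688


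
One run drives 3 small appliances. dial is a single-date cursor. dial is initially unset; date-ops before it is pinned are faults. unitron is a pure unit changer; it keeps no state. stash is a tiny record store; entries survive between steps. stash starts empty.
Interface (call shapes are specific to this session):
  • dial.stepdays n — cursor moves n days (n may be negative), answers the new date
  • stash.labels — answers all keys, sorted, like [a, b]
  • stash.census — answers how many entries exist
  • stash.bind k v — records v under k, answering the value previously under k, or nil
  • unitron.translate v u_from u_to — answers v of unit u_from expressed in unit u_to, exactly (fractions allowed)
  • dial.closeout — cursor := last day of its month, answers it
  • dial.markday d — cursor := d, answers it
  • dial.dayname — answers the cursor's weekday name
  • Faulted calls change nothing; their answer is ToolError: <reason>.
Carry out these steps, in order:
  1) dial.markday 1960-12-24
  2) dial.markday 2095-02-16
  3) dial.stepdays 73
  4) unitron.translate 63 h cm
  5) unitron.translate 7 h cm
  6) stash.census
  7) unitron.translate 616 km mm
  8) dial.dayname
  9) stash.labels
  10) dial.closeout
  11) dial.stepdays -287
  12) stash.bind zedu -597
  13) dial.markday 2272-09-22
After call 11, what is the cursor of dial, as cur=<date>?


Answer: cur=2094-07-17

Derivation:
Do: dial.markday[d='1960-12-24']
See: 1960-12-24
Do: dial.markday[d='2095-02-16']
See: 2095-02-16
Do: dial.stepdays[n='73']
See: 2095-04-30
Do: unitron.translate[v='63'; u_from='h'; u_to='cm']
See: ToolError: incompatible units
Do: unitron.translate[v='7'; u_from='h'; u_to='cm']
See: ToolError: incompatible units
Do: stash.census[]
See: 0
Do: unitron.translate[v='616'; u_from='km'; u_to='mm']
See: 616000000
Do: dial.dayname[]
See: Saturday
Do: stash.labels[]
See: []
Do: dial.closeout[]
See: 2095-04-30
Do: dial.stepdays[n='-287']
See: 2094-07-17
Do: stash.bind[k='zedu'; v='-597']
See: nil
Do: dial.markday[d='2272-09-22']
See: 2272-09-22
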